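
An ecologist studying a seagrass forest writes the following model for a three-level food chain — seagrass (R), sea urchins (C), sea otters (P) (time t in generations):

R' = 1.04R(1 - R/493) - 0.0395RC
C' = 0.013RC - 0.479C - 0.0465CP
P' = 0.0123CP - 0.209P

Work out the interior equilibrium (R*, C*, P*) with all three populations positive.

From dP/dt = 0: 0.0123C* = 0.209, so C* = 17.
From dR/dt = 0: 1.04(1 - R*/493) = 0.0395·17, giving R* = 493·(1 - 0.645) = 175.
From dC/dt = 0: 0.013·175 - 0.479 = 0.0465P*, so P* = 1.79/0.0465 = 38.6.

R* ≈ 175, C* ≈ 17, P* ≈ 38.6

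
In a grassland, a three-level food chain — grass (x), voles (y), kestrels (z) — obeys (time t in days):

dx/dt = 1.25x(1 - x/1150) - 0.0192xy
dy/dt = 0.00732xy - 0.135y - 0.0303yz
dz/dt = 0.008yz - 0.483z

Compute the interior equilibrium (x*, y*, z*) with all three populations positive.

x* ≈ 83.5, y* ≈ 60.4, z* ≈ 15.7

From dz/dt = 0: 0.008y* = 0.483, so y* = 60.4.
From dx/dt = 0: 1.25(1 - x*/1150) = 0.0192·60.4, giving x* = 1150·(1 - 0.927) = 83.5.
From dy/dt = 0: 0.00732·83.5 - 0.135 = 0.0303z*, so z* = 0.476/0.0303 = 15.7.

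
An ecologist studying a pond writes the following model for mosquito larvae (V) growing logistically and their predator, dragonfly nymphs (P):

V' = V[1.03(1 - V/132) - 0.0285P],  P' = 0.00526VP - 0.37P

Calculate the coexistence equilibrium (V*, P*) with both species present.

From dP/dt = 0 with P > 0: 0.00526V* = 0.37, so V* = 70.3.
Substitute into dV/dt = 0: 1.03(1 - 70.3/132) = 0.0285P*.
The bracket is 0.467, giving P* = 0.481/0.0285 = 16.9.

V* ≈ 70.3, P* ≈ 16.9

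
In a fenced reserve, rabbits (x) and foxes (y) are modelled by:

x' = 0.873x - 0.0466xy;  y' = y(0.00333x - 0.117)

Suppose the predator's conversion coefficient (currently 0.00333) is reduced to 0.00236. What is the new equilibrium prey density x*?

At the interior fixed point, setting dy/dt = 0 with y > 0 fixes x* = (predator death rate)/(xy coefficient) — independent of the other coefficients.
With the change, x* = 0.117/0.00236 = 49.6; it rises from 35.1.

x* ≈ 49.6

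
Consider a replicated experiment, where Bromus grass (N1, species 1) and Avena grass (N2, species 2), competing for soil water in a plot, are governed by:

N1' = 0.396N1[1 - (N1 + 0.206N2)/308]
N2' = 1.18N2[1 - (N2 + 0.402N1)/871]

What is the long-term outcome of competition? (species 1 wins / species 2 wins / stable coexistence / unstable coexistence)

stable coexistence

Compare the nullcline intercepts: K1/α12 = 308/0.206 = 1500 > K2 = 871; K2/α21 = 871/0.402 = 2170 > K1 = 308.
Since both inequalities hold, each species can invade when rare, so the interior equilibrium is stable.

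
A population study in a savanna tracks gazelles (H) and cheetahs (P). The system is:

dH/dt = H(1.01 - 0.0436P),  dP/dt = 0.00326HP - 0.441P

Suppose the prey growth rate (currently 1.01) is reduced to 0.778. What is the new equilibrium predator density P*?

P* ≈ 17.8

At the interior fixed point, setting dH/dt = 0 with H > 0 fixes P* = (prey growth rate)/(HP coefficient) — independent of the other coefficients.
With the change, P* = 0.778/0.0436 = 17.8; it falls from 23.2.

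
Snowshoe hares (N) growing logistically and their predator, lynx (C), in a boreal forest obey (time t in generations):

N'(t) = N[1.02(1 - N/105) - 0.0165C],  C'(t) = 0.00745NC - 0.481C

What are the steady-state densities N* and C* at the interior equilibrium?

N* ≈ 64.6, C* ≈ 23.8

From dC/dt = 0 with C > 0: 0.00745N* = 0.481, so N* = 64.6.
Substitute into dN/dt = 0: 1.02(1 - 64.6/105) = 0.0165C*.
The bracket is 0.385, giving C* = 0.393/0.0165 = 23.8.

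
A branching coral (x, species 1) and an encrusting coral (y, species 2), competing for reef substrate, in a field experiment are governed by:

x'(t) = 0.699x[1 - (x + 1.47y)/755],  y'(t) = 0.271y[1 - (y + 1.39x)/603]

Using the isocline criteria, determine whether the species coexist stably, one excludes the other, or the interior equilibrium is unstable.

unstable coexistence (outcome depends on initial conditions)

Compare the nullcline intercepts: K1/α12 = 755/1.47 = 514 < K2 = 603; K2/α21 = 603/1.39 = 434 < K1 = 755.
Since both are reversed, neither can invade when rare; the interior point is a saddle.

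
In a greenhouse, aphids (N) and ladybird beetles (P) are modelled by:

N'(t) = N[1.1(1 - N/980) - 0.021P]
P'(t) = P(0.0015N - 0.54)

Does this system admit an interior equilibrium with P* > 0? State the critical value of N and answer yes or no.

The predator equation gives dP/dt > 0 only when N > 0.54/0.0015 = 360.
Without the predator, N → K = 980. Since 980 > 360, the predator can invade and persist.

Threshold N = 360; K > 360, so yes, the predator persists.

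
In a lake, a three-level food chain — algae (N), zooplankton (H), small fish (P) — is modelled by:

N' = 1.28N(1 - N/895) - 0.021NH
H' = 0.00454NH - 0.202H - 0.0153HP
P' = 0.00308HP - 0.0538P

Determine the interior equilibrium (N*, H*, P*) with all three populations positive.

N* ≈ 639, H* ≈ 17.5, P* ≈ 176

From dP/dt = 0: 0.00308H* = 0.0538, so H* = 17.5.
From dN/dt = 0: 1.28(1 - N*/895) = 0.021·17.5, giving N* = 895·(1 - 0.287) = 639.
From dH/dt = 0: 0.00454·639 - 0.202 = 0.0153P*, so P* = 2.7/0.0153 = 176.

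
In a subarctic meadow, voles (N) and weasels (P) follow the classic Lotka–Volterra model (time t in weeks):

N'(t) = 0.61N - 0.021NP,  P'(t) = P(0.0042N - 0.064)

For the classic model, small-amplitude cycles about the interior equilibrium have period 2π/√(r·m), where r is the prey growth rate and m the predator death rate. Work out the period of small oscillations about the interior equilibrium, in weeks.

Here r = 0.61 and m = 0.064, so r·m = 0.039.
ω = √0.039 = 0.198 per week, hence T = 2π/ω ≈ 31.8 weeks.

T ≈ 31.8 weeks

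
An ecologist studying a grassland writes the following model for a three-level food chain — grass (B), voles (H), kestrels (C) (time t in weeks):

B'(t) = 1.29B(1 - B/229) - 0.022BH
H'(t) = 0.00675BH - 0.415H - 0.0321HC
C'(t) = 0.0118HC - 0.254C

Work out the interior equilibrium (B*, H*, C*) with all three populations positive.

From dC/dt = 0: 0.0118H* = 0.254, so H* = 21.5.
From dB/dt = 0: 1.29(1 - B*/229) = 0.022·21.5, giving B* = 229·(1 - 0.367) = 145.
From dH/dt = 0: 0.00675·145 - 0.415 = 0.0321C*, so C* = 0.563/0.0321 = 17.5.

B* ≈ 145, H* ≈ 21.5, C* ≈ 17.5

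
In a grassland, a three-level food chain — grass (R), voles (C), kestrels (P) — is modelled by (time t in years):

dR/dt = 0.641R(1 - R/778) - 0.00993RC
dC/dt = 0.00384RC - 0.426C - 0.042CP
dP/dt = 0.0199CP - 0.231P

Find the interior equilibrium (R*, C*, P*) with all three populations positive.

R* ≈ 638, C* ≈ 11.6, P* ≈ 48.2

From dP/dt = 0: 0.0199C* = 0.231, so C* = 11.6.
From dR/dt = 0: 0.641(1 - R*/778) = 0.00993·11.6, giving R* = 778·(1 - 0.18) = 638.
From dC/dt = 0: 0.00384·638 - 0.426 = 0.042P*, so P* = 2.02/0.042 = 48.2.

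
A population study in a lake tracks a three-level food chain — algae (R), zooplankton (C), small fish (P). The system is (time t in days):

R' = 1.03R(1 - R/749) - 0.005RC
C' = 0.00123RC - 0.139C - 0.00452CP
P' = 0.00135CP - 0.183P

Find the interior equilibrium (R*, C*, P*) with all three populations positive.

From dP/dt = 0: 0.00135C* = 0.183, so C* = 136.
From dR/dt = 0: 1.03(1 - R*/749) = 0.005·136, giving R* = 749·(1 - 0.658) = 256.
From dC/dt = 0: 0.00123·256 - 0.139 = 0.00452P*, so P* = 0.176/0.00452 = 38.9.

R* ≈ 256, C* ≈ 136, P* ≈ 38.9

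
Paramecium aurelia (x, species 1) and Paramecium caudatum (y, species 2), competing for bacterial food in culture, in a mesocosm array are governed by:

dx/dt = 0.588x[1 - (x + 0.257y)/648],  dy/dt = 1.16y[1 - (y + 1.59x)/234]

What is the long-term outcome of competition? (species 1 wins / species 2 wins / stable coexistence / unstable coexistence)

Compare the nullcline intercepts: K1/α12 = 648/0.257 = 2520 > K2 = 234; K2/α21 = 234/1.59 = 147 < K1 = 648.
Since the inequalities point opposite ways, species 1 can invade but species 2 cannot.

species 1 excludes species 2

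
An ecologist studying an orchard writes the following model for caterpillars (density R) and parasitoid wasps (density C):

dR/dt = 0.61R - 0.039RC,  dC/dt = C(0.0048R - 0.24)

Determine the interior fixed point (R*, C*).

R* ≈ 50, C* ≈ 15.6

Set dC/dt = 0 with C > 0: 0.0048R - 0.24 = 0, so R* = 0.24/0.0048 = 50.
Set dR/dt = 0 with R > 0: 0.61 - 0.039C = 0, so C* = 0.61/0.039 = 15.6.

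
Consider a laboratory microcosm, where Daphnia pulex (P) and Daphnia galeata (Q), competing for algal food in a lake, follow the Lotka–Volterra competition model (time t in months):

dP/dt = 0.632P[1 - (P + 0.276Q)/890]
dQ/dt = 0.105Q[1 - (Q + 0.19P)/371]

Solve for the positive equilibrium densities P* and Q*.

Setting both brackets to zero gives the nullclines P + 0.276Q = 890 and 0.19P + Q = 371.
Substituting Q = 371 - 0.19P into the first: P(1 - 0.276·0.19) = 890 - 0.276·371.
So P* = 788/0.948 = 831, and then Q* = 371 - 0.19·831 = 213.

P* ≈ 831, Q* ≈ 213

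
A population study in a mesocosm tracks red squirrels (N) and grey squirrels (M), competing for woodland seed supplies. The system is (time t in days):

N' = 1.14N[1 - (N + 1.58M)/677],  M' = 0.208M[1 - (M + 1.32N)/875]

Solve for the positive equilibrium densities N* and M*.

Setting both brackets to zero gives the nullclines N + 1.58M = 677 and 1.32N + M = 875.
Substituting M = 875 - 1.32N into the first: N(1 - 1.58·1.32) = 677 - 1.58·875.
So N* = -706/-1.09 = 650, and then M* = 875 - 1.32·650 = 17.2.

N* ≈ 650, M* ≈ 17.2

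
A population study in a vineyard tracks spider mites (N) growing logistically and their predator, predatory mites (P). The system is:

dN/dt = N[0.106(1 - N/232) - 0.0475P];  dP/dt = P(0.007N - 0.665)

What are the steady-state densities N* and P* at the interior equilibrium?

From dP/dt = 0 with P > 0: 0.007N* = 0.665, so N* = 95.
Substitute into dN/dt = 0: 0.106(1 - 95/232) = 0.0475P*.
The bracket is 0.591, giving P* = 0.0626/0.0475 = 1.32.

N* ≈ 95, P* ≈ 1.32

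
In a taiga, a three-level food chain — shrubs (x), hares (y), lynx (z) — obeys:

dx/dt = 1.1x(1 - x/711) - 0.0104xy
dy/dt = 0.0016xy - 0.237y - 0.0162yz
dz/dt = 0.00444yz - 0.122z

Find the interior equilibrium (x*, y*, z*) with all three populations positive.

x* ≈ 526, y* ≈ 27.5, z* ≈ 37.3

From dz/dt = 0: 0.00444y* = 0.122, so y* = 27.5.
From dx/dt = 0: 1.1(1 - x*/711) = 0.0104·27.5, giving x* = 711·(1 - 0.26) = 526.
From dy/dt = 0: 0.0016·526 - 0.237 = 0.0162z*, so z* = 0.605/0.0162 = 37.3.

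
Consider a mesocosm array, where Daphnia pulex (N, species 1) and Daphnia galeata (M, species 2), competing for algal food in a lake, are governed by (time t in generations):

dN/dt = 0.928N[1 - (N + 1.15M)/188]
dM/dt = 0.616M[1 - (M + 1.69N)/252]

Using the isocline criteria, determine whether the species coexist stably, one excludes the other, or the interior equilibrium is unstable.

unstable coexistence (outcome depends on initial conditions)

Compare the nullcline intercepts: K1/α12 = 188/1.15 = 163 < K2 = 252; K2/α21 = 252/1.69 = 149 < K1 = 188.
Since both are reversed, neither can invade when rare; the interior point is a saddle.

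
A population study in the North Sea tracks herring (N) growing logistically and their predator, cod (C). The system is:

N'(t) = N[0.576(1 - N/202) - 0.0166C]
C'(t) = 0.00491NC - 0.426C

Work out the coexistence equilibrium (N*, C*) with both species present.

From dC/dt = 0 with C > 0: 0.00491N* = 0.426, so N* = 86.8.
Substitute into dN/dt = 0: 0.576(1 - 86.8/202) = 0.0166C*.
The bracket is 0.57, giving C* = 0.329/0.0166 = 19.8.

N* ≈ 86.8, C* ≈ 19.8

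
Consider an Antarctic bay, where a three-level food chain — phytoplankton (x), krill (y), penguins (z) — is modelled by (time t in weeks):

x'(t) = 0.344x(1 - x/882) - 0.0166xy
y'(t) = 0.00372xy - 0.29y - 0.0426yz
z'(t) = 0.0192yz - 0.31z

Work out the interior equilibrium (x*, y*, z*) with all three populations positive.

From dz/dt = 0: 0.0192y* = 0.31, so y* = 16.1.
From dx/dt = 0: 0.344(1 - x*/882) = 0.0166·16.1, giving x* = 882·(1 - 0.779) = 195.
From dy/dt = 0: 0.00372·195 - 0.29 = 0.0426z*, so z* = 0.435/0.0426 = 10.2.

x* ≈ 195, y* ≈ 16.1, z* ≈ 10.2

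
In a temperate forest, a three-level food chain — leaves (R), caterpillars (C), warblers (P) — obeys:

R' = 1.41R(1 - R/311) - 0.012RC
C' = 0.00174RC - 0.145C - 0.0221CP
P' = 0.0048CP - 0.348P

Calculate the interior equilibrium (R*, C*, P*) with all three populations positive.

From dP/dt = 0: 0.0048C* = 0.348, so C* = 72.5.
From dR/dt = 0: 1.41(1 - R*/311) = 0.012·72.5, giving R* = 311·(1 - 0.617) = 119.
From dC/dt = 0: 0.00174·119 - 0.145 = 0.0221P*, so P* = 0.0622/0.0221 = 2.82.

R* ≈ 119, C* ≈ 72.5, P* ≈ 2.82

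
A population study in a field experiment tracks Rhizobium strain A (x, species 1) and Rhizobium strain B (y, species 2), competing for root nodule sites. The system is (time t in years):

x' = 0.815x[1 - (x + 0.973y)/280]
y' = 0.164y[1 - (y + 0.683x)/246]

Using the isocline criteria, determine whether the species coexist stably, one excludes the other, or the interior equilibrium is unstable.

Compare the nullcline intercepts: K1/α12 = 280/0.973 = 288 > K2 = 246; K2/α21 = 246/0.683 = 360 > K1 = 280.
Since both inequalities hold, each species can invade when rare, so the interior equilibrium is stable.

stable coexistence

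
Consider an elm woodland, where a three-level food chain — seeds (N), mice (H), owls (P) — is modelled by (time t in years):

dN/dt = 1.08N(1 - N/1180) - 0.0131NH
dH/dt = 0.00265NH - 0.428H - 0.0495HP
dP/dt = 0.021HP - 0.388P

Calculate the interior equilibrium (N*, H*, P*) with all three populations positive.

From dP/dt = 0: 0.021H* = 0.388, so H* = 18.5.
From dN/dt = 0: 1.08(1 - N*/1180) = 0.0131·18.5, giving N* = 1180·(1 - 0.224) = 916.
From dH/dt = 0: 0.00265·916 - 0.428 = 0.0495P*, so P* = 2/0.0495 = 40.4.

N* ≈ 916, H* ≈ 18.5, P* ≈ 40.4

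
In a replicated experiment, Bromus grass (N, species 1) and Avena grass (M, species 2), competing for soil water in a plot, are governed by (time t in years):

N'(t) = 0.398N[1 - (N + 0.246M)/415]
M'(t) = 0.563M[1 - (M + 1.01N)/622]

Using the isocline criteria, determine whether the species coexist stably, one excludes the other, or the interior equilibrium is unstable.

stable coexistence

Compare the nullcline intercepts: K1/α12 = 415/0.246 = 1690 > K2 = 622; K2/α21 = 622/1.01 = 616 > K1 = 415.
Since both inequalities hold, each species can invade when rare, so the interior equilibrium is stable.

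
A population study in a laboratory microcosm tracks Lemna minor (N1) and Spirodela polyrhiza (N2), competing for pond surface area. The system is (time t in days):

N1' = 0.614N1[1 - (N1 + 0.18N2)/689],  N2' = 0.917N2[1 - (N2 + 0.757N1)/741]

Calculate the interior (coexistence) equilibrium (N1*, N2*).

Setting both brackets to zero gives the nullclines N1 + 0.18N2 = 689 and 0.757N1 + N2 = 741.
Substituting N2 = 741 - 0.757N1 into the first: N1(1 - 0.18·0.757) = 689 - 0.18·741.
So N1* = 556/0.864 = 643, and then N2* = 741 - 0.757·643 = 254.

N1* ≈ 643, N2* ≈ 254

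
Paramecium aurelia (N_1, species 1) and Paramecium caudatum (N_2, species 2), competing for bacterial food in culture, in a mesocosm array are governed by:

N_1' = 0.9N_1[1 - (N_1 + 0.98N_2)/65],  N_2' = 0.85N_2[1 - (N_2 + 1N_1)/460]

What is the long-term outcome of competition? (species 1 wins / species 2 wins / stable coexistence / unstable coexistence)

Compare the nullcline intercepts: K1/α12 = 65/0.98 = 66.3 < K2 = 460; K2/α21 = 460/1 = 460 > K1 = 65.
Since the inequalities point opposite ways, species 2 can invade but species 1 cannot.

species 2 excludes species 1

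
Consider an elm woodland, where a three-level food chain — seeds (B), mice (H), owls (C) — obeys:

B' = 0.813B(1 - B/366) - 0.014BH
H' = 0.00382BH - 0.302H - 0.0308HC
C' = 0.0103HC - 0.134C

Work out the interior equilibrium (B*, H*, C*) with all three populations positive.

From dC/dt = 0: 0.0103H* = 0.134, so H* = 13.
From dB/dt = 0: 0.813(1 - B*/366) = 0.014·13, giving B* = 366·(1 - 0.224) = 284.
From dH/dt = 0: 0.00382·284 - 0.302 = 0.0308C*, so C* = 0.783/0.0308 = 25.4.

B* ≈ 284, H* ≈ 13, C* ≈ 25.4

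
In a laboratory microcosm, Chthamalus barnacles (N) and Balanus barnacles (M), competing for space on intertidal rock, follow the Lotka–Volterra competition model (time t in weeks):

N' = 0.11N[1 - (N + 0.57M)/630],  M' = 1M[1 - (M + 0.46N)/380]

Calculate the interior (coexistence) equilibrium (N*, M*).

N* ≈ 560, M* ≈ 122

Setting both brackets to zero gives the nullclines N + 0.57M = 630 and 0.46N + M = 380.
Substituting M = 380 - 0.46N into the first: N(1 - 0.57·0.46) = 630 - 0.57·380.
So N* = 413/0.738 = 560, and then M* = 380 - 0.46·560 = 122.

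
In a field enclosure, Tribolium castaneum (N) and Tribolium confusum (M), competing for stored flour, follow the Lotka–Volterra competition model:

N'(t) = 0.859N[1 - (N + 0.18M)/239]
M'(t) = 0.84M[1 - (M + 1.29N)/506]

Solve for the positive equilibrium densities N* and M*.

N* ≈ 193, M* ≈ 257

Setting both brackets to zero gives the nullclines N + 0.18M = 239 and 1.29N + M = 506.
Substituting M = 506 - 1.29N into the first: N(1 - 0.18·1.29) = 239 - 0.18·506.
So N* = 148/0.768 = 193, and then M* = 506 - 1.29·193 = 257.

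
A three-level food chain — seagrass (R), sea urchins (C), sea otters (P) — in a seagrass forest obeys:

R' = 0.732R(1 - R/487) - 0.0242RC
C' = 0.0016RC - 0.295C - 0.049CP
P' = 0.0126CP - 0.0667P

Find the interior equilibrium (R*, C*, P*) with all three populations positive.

R* ≈ 402, C* ≈ 5.29, P* ≈ 7.1

From dP/dt = 0: 0.0126C* = 0.0667, so C* = 5.29.
From dR/dt = 0: 0.732(1 - R*/487) = 0.0242·5.29, giving R* = 487·(1 - 0.175) = 402.
From dC/dt = 0: 0.0016·402 - 0.295 = 0.049P*, so P* = 0.348/0.049 = 7.1.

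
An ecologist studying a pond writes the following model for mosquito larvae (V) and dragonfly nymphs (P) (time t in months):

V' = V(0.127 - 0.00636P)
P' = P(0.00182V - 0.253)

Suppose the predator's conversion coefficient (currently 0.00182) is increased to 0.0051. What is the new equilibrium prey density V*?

At the interior fixed point, setting dP/dt = 0 with P > 0 fixes V* = (predator death rate)/(VP coefficient) — independent of the other coefficients.
With the change, V* = 0.253/0.0051 = 49.6; it falls from 139.

V* ≈ 49.6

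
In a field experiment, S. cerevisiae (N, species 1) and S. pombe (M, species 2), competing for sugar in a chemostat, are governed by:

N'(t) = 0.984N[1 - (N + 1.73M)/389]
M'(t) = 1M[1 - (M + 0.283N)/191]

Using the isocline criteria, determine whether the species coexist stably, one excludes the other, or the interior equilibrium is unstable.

stable coexistence

Compare the nullcline intercepts: K1/α12 = 389/1.73 = 225 > K2 = 191; K2/α21 = 191/0.283 = 675 > K1 = 389.
Since both inequalities hold, each species can invade when rare, so the interior equilibrium is stable.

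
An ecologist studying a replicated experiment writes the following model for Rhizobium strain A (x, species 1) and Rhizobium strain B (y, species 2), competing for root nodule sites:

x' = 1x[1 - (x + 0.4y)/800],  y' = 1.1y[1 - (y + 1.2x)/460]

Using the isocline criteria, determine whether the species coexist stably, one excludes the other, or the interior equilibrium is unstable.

Compare the nullcline intercepts: K1/α12 = 800/0.4 = 2000 > K2 = 460; K2/α21 = 460/1.2 = 383 < K1 = 800.
Since the inequalities point opposite ways, species 1 can invade but species 2 cannot.

species 1 excludes species 2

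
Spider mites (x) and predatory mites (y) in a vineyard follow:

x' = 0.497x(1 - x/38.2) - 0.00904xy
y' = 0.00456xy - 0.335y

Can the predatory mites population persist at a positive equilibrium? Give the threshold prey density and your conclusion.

The predator equation gives dy/dt > 0 only when x > 0.335/0.00456 = 73.5.
Without the predator, x → K = 38.2. Since 38.2 < 73.5, the predator cannot invade.

Threshold x = 73.5; K < 73.5, so no, the predator goes extinct.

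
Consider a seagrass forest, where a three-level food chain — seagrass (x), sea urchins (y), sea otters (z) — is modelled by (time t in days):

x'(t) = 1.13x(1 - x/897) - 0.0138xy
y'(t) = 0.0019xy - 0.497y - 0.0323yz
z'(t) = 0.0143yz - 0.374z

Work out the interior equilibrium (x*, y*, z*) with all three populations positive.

From dz/dt = 0: 0.0143y* = 0.374, so y* = 26.2.
From dx/dt = 0: 1.13(1 - x*/897) = 0.0138·26.2, giving x* = 897·(1 - 0.319) = 610.
From dy/dt = 0: 0.0019·610 - 0.497 = 0.0323z*, so z* = 0.663/0.0323 = 20.5.

x* ≈ 610, y* ≈ 26.2, z* ≈ 20.5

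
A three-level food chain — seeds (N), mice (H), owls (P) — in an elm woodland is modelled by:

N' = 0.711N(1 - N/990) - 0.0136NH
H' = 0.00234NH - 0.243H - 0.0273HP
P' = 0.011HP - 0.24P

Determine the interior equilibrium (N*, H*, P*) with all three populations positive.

From dP/dt = 0: 0.011H* = 0.24, so H* = 21.8.
From dN/dt = 0: 0.711(1 - N*/990) = 0.0136·21.8, giving N* = 990·(1 - 0.417) = 577.
From dH/dt = 0: 0.00234·577 - 0.243 = 0.0273P*, so P* = 1.11/0.0273 = 40.5.

N* ≈ 577, H* ≈ 21.8, P* ≈ 40.5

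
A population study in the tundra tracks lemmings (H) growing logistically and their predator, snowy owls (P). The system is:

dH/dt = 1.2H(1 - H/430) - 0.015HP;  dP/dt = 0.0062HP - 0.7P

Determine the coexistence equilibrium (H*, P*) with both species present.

H* ≈ 113, P* ≈ 59

From dP/dt = 0 with P > 0: 0.0062H* = 0.7, so H* = 113.
Substitute into dH/dt = 0: 1.2(1 - 113/430) = 0.015P*.
The bracket is 0.737, giving P* = 0.885/0.015 = 59.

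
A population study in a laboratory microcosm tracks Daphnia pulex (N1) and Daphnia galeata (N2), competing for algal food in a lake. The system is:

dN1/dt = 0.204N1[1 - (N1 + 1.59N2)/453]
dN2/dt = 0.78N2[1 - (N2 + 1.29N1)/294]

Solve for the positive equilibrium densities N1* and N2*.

N1* ≈ 13.8, N2* ≈ 276

Setting both brackets to zero gives the nullclines N1 + 1.59N2 = 453 and 1.29N1 + N2 = 294.
Substituting N2 = 294 - 1.29N1 into the first: N1(1 - 1.59·1.29) = 453 - 1.59·294.
So N1* = -14.5/-1.05 = 13.8, and then N2* = 294 - 1.29·13.8 = 276.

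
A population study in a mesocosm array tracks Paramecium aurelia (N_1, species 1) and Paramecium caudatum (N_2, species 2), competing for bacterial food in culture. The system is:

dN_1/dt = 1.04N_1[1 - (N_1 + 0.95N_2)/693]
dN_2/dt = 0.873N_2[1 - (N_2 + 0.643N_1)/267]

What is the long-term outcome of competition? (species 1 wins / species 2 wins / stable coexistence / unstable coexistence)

Compare the nullcline intercepts: K1/α12 = 693/0.95 = 729 > K2 = 267; K2/α21 = 267/0.643 = 415 < K1 = 693.
Since the inequalities point opposite ways, species 1 can invade but species 2 cannot.

species 1 excludes species 2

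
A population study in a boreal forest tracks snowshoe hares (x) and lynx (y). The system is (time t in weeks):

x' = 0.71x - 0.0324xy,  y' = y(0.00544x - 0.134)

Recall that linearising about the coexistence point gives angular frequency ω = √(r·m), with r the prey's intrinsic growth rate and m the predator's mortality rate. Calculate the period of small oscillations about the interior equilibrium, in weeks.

Here r = 0.71 and m = 0.134, so r·m = 0.0951.
ω = √0.0951 = 0.308 per week, hence T = 2π/ω ≈ 20.4 weeks.

T ≈ 20.4 weeks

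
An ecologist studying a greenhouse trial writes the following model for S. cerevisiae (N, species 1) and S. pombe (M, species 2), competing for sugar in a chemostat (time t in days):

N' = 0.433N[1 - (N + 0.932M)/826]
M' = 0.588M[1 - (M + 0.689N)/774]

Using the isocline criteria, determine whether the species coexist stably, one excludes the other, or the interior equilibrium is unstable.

stable coexistence

Compare the nullcline intercepts: K1/α12 = 826/0.932 = 886 > K2 = 774; K2/α21 = 774/0.689 = 1120 > K1 = 826.
Since both inequalities hold, each species can invade when rare, so the interior equilibrium is stable.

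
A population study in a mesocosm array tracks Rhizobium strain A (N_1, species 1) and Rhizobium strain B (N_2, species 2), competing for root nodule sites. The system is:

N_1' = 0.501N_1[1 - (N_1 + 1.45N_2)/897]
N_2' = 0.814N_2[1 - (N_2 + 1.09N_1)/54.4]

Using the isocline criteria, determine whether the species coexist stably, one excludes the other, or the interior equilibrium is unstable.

Compare the nullcline intercepts: K1/α12 = 897/1.45 = 619 > K2 = 54.4; K2/α21 = 54.4/1.09 = 49.9 < K1 = 897.
Since the inequalities point opposite ways, species 1 can invade but species 2 cannot.

species 1 excludes species 2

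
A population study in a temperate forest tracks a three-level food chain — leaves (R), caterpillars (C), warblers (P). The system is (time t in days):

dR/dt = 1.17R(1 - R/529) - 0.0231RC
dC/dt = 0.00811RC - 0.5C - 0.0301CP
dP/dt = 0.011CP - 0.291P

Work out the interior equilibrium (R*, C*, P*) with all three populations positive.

From dP/dt = 0: 0.011C* = 0.291, so C* = 26.5.
From dR/dt = 0: 1.17(1 - R*/529) = 0.0231·26.5, giving R* = 529·(1 - 0.522) = 253.
From dC/dt = 0: 0.00811·253 - 0.5 = 0.0301P*, so P* = 1.55/0.0301 = 51.5.

R* ≈ 253, C* ≈ 26.5, P* ≈ 51.5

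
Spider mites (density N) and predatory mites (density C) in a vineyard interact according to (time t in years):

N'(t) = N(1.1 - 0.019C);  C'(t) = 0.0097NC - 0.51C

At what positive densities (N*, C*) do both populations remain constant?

Set dC/dt = 0 with C > 0: 0.0097N - 0.51 = 0, so N* = 0.51/0.0097 = 52.6.
Set dN/dt = 0 with N > 0: 1.1 - 0.019C = 0, so C* = 1.1/0.019 = 57.9.

N* ≈ 52.6, C* ≈ 57.9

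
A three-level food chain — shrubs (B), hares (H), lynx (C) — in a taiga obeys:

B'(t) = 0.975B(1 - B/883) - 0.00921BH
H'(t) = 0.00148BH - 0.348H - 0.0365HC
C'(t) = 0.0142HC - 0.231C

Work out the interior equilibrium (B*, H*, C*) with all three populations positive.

From dC/dt = 0: 0.0142H* = 0.231, so H* = 16.3.
From dB/dt = 0: 0.975(1 - B*/883) = 0.00921·16.3, giving B* = 883·(1 - 0.154) = 747.
From dH/dt = 0: 0.00148·747 - 0.348 = 0.0365C*, so C* = 0.758/0.0365 = 20.8.

B* ≈ 747, H* ≈ 16.3, C* ≈ 20.8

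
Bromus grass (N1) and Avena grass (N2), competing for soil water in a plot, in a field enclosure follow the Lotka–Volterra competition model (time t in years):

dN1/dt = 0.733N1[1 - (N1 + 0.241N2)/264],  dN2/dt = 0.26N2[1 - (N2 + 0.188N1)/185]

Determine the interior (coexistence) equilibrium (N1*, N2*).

N1* ≈ 230, N2* ≈ 142

Setting both brackets to zero gives the nullclines N1 + 0.241N2 = 264 and 0.188N1 + N2 = 185.
Substituting N2 = 185 - 0.188N1 into the first: N1(1 - 0.241·0.188) = 264 - 0.241·185.
So N1* = 219/0.955 = 230, and then N2* = 185 - 0.188·230 = 142.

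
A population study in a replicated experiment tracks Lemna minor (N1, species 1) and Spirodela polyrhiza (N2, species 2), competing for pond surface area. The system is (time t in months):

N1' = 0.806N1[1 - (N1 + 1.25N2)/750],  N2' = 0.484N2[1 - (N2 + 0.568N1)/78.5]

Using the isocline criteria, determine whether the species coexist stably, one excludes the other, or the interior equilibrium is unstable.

species 1 excludes species 2

Compare the nullcline intercepts: K1/α12 = 750/1.25 = 600 > K2 = 78.5; K2/α21 = 78.5/0.568 = 138 < K1 = 750.
Since the inequalities point opposite ways, species 1 can invade but species 2 cannot.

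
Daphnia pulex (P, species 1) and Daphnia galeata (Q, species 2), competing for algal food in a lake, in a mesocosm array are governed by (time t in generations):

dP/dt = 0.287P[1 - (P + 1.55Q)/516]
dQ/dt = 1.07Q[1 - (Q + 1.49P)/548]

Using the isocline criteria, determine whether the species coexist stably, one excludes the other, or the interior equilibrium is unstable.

unstable coexistence (outcome depends on initial conditions)

Compare the nullcline intercepts: K1/α12 = 516/1.55 = 333 < K2 = 548; K2/α21 = 548/1.49 = 368 < K1 = 516.
Since both are reversed, neither can invade when rare; the interior point is a saddle.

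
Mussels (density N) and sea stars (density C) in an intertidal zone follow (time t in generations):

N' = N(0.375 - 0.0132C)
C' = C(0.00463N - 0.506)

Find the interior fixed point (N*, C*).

Set dC/dt = 0 with C > 0: 0.00463N - 0.506 = 0, so N* = 0.506/0.00463 = 109.
Set dN/dt = 0 with N > 0: 0.375 - 0.0132C = 0, so C* = 0.375/0.0132 = 28.4.

N* ≈ 109, C* ≈ 28.4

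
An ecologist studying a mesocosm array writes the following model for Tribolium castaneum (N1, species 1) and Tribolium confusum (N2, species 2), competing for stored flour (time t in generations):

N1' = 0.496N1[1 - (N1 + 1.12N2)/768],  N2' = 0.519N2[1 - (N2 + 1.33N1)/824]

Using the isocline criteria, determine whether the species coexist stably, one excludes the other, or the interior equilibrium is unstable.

unstable coexistence (outcome depends on initial conditions)

Compare the nullcline intercepts: K1/α12 = 768/1.12 = 686 < K2 = 824; K2/α21 = 824/1.33 = 620 < K1 = 768.
Since both are reversed, neither can invade when rare; the interior point is a saddle.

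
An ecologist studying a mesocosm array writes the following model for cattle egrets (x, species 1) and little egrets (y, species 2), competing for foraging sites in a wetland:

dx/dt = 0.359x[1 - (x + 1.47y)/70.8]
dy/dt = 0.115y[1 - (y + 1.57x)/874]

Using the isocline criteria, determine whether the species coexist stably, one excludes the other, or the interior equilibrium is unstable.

species 2 excludes species 1

Compare the nullcline intercepts: K1/α12 = 70.8/1.47 = 48.2 < K2 = 874; K2/α21 = 874/1.57 = 557 > K1 = 70.8.
Since the inequalities point opposite ways, species 2 can invade but species 1 cannot.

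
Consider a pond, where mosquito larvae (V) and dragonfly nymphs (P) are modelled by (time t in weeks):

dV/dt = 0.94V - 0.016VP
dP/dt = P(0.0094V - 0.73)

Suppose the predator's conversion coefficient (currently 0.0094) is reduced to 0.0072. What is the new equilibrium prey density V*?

At the interior fixed point, setting dP/dt = 0 with P > 0 fixes V* = (predator death rate)/(VP coefficient) — independent of the other coefficients.
With the change, V* = 0.73/0.0072 = 101; it rises from 77.7.

V* ≈ 101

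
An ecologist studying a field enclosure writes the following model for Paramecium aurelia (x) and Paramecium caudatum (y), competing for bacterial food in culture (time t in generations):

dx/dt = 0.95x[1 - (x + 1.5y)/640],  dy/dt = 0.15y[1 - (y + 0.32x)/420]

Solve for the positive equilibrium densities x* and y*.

Setting both brackets to zero gives the nullclines x + 1.5y = 640 and 0.32x + y = 420.
Substituting y = 420 - 0.32x into the first: x(1 - 1.5·0.32) = 640 - 1.5·420.
So x* = 10/0.52 = 19.2, and then y* = 420 - 0.32·19.2 = 414.

x* ≈ 19.2, y* ≈ 414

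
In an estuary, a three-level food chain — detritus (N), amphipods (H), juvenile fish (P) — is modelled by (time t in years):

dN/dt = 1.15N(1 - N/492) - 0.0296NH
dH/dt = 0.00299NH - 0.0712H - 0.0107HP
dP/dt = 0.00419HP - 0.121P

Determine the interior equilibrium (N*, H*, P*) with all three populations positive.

From dP/dt = 0: 0.00419H* = 0.121, so H* = 28.9.
From dN/dt = 0: 1.15(1 - N*/492) = 0.0296·28.9, giving N* = 492·(1 - 0.743) = 126.
From dH/dt = 0: 0.00299·126 - 0.0712 = 0.0107P*, so P* = 0.306/0.0107 = 28.6.

N* ≈ 126, H* ≈ 28.9, P* ≈ 28.6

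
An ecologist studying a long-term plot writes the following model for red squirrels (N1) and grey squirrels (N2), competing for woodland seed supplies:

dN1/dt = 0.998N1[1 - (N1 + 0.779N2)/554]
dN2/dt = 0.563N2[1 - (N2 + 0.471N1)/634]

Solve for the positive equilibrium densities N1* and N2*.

Setting both brackets to zero gives the nullclines N1 + 0.779N2 = 554 and 0.471N1 + N2 = 634.
Substituting N2 = 634 - 0.471N1 into the first: N1(1 - 0.779·0.471) = 554 - 0.779·634.
So N1* = 60.1/0.633 = 95, and then N2* = 634 - 0.471·95 = 589.

N1* ≈ 95, N2* ≈ 589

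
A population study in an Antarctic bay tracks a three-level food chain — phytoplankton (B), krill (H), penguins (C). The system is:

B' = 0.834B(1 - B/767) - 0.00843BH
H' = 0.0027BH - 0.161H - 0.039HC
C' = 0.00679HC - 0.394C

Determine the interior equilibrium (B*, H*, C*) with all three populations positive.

From dC/dt = 0: 0.00679H* = 0.394, so H* = 58.
From dB/dt = 0: 0.834(1 - B*/767) = 0.00843·58, giving B* = 767·(1 - 0.587) = 317.
From dH/dt = 0: 0.0027·317 - 0.161 = 0.039C*, so C* = 0.695/0.039 = 17.8.

B* ≈ 317, H* ≈ 58, C* ≈ 17.8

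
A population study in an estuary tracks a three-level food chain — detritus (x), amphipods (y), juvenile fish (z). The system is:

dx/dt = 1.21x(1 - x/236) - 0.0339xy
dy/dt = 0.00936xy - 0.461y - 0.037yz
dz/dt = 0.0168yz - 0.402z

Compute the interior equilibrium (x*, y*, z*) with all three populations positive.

From dz/dt = 0: 0.0168y* = 0.402, so y* = 23.9.
From dx/dt = 0: 1.21(1 - x*/236) = 0.0339·23.9, giving x* = 236·(1 - 0.67) = 77.8.
From dy/dt = 0: 0.00936·77.8 - 0.461 = 0.037z*, so z* = 0.267/0.037 = 7.22.

x* ≈ 77.8, y* ≈ 23.9, z* ≈ 7.22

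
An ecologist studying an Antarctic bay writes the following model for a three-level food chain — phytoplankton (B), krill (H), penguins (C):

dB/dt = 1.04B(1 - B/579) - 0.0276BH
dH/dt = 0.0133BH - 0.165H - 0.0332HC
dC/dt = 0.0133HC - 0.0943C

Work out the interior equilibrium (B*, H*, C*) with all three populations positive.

B* ≈ 470, H* ≈ 7.09, C* ≈ 183

From dC/dt = 0: 0.0133H* = 0.0943, so H* = 7.09.
From dB/dt = 0: 1.04(1 - B*/579) = 0.0276·7.09, giving B* = 579·(1 - 0.188) = 470.
From dH/dt = 0: 0.0133·470 - 0.165 = 0.0332C*, so C* = 6.09/0.0332 = 183.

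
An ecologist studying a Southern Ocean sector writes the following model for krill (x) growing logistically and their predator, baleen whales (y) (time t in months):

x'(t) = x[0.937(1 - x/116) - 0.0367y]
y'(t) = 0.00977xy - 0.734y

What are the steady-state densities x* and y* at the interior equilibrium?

x* ≈ 75.1, y* ≈ 9

From dy/dt = 0 with y > 0: 0.00977x* = 0.734, so x* = 75.1.
Substitute into dx/dt = 0: 0.937(1 - 75.1/116) = 0.0367y*.
The bracket is 0.352, giving y* = 0.33/0.0367 = 9.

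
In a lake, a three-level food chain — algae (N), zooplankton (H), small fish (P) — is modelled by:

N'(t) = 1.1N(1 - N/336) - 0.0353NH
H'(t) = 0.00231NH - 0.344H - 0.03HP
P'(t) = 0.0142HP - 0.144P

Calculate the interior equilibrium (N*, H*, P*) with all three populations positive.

From dP/dt = 0: 0.0142H* = 0.144, so H* = 10.1.
From dN/dt = 0: 1.1(1 - N*/336) = 0.0353·10.1, giving N* = 336·(1 - 0.325) = 227.
From dH/dt = 0: 0.00231·227 - 0.344 = 0.03P*, so P* = 0.18/0.03 = 5.99.

N* ≈ 227, H* ≈ 10.1, P* ≈ 5.99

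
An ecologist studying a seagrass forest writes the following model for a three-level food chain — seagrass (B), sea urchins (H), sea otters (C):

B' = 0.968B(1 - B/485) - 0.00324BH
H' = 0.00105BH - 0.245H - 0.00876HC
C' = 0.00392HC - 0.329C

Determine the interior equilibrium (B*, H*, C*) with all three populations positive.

From dC/dt = 0: 0.00392H* = 0.329, so H* = 83.9.
From dB/dt = 0: 0.968(1 - B*/485) = 0.00324·83.9, giving B* = 485·(1 - 0.281) = 349.
From dH/dt = 0: 0.00105·349 - 0.245 = 0.00876C*, so C* = 0.121/0.00876 = 13.8.

B* ≈ 349, H* ≈ 83.9, C* ≈ 13.8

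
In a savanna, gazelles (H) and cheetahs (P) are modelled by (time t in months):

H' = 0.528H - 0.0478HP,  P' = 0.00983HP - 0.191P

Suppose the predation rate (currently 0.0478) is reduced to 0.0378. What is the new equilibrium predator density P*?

At the interior fixed point, setting dH/dt = 0 with H > 0 fixes P* = (prey growth rate)/(HP coefficient) — independent of the other coefficients.
With the change, P* = 0.528/0.0378 = 14; it rises from 11.

P* ≈ 14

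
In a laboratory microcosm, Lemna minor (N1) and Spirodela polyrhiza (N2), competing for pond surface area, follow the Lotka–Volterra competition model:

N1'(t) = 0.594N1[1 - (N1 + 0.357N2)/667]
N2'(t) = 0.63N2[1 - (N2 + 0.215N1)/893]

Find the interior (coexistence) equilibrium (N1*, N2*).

Setting both brackets to zero gives the nullclines N1 + 0.357N2 = 667 and 0.215N1 + N2 = 893.
Substituting N2 = 893 - 0.215N1 into the first: N1(1 - 0.357·0.215) = 667 - 0.357·893.
So N1* = 348/0.923 = 377, and then N2* = 893 - 0.215·377 = 812.

N1* ≈ 377, N2* ≈ 812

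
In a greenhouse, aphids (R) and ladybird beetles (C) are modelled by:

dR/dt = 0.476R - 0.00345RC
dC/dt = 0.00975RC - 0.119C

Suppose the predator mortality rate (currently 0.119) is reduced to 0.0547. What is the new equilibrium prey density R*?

R* ≈ 5.61

At the interior fixed point, setting dC/dt = 0 with C > 0 fixes R* = (predator death rate)/(RC coefficient) — independent of the other coefficients.
With the change, R* = 0.0547/0.00975 = 5.61; it falls from 12.2.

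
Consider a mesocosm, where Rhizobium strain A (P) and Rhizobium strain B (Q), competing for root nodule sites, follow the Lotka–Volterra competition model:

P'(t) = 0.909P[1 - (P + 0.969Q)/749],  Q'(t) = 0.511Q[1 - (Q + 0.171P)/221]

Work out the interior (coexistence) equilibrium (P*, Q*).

P* ≈ 641, Q* ≈ 111

Setting both brackets to zero gives the nullclines P + 0.969Q = 749 and 0.171P + Q = 221.
Substituting Q = 221 - 0.171P into the first: P(1 - 0.969·0.171) = 749 - 0.969·221.
So P* = 535/0.834 = 641, and then Q* = 221 - 0.171·641 = 111.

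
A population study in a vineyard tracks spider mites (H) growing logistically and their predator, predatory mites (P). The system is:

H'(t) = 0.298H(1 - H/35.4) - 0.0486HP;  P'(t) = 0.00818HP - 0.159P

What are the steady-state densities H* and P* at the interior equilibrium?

From dP/dt = 0 with P > 0: 0.00818H* = 0.159, so H* = 19.4.
Substitute into dH/dt = 0: 0.298(1 - 19.4/35.4) = 0.0486P*.
The bracket is 0.451, giving P* = 0.134/0.0486 = 2.76.

H* ≈ 19.4, P* ≈ 2.76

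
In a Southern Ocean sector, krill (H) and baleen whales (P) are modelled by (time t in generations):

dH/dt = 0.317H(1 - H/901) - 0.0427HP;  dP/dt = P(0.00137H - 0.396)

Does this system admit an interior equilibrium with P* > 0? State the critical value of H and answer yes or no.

The predator equation gives dP/dt > 0 only when H > 0.396/0.00137 = 289.
Without the predator, H → K = 901. Since 901 > 289, the predator can invade and persist.

Threshold H = 289; K > 289, so yes, the predator persists.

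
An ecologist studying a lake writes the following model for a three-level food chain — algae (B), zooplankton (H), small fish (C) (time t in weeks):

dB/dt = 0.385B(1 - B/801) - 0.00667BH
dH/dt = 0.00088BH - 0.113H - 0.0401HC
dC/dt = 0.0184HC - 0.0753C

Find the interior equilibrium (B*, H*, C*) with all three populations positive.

From dC/dt = 0: 0.0184H* = 0.0753, so H* = 4.09.
From dB/dt = 0: 0.385(1 - B*/801) = 0.00667·4.09, giving B* = 801·(1 - 0.0709) = 744.
From dH/dt = 0: 0.00088·744 - 0.113 = 0.0401C*, so C* = 0.542/0.0401 = 13.5.

B* ≈ 744, H* ≈ 4.09, C* ≈ 13.5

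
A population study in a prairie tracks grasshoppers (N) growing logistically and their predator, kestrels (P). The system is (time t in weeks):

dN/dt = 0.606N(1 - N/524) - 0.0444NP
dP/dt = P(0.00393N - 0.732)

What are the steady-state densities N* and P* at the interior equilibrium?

From dP/dt = 0 with P > 0: 0.00393N* = 0.732, so N* = 186.
Substitute into dN/dt = 0: 0.606(1 - 186/524) = 0.0444P*.
The bracket is 0.645, giving P* = 0.391/0.0444 = 8.8.

N* ≈ 186, P* ≈ 8.8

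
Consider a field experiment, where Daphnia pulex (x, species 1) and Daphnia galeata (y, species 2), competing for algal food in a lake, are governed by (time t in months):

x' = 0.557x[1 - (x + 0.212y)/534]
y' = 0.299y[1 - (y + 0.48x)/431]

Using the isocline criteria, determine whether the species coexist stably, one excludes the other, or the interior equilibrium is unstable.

stable coexistence

Compare the nullcline intercepts: K1/α12 = 534/0.212 = 2520 > K2 = 431; K2/α21 = 431/0.48 = 898 > K1 = 534.
Since both inequalities hold, each species can invade when rare, so the interior equilibrium is stable.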